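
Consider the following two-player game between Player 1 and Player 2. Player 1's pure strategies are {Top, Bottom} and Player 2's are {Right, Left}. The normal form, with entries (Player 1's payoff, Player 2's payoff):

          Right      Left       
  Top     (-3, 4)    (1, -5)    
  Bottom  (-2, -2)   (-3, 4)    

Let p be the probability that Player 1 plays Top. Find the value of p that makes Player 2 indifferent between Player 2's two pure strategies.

p = 2/5

In a mixed equilibrium Player 2 is indifferent between Right and Left; this condition fixes p.
  Player 2's payoff from Right: p·4 + (1−p)·(-2) = 6p - 2
  Player 2's payoff from Left: p·(-5) + (1−p)·4 = -9p + 4
  6p - 2 = -9p + 4  ⇒  15p = 6  ⇒  p = 2/5.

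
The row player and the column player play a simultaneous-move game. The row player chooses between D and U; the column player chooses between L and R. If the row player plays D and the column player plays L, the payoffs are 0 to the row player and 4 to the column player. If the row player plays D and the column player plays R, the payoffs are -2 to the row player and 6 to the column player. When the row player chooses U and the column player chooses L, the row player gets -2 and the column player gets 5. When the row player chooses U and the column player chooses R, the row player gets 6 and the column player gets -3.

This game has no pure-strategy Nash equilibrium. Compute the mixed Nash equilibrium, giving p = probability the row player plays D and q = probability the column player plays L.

p = 4/5, q = 4/5

Set the column player's expected payoff from L equal to that from R:
  the column player's expected payoff from L: p·4 + (1−p)·5 = -p + 5
  the column player's expected payoff from R: p·6 + (1−p)·(-3) = 9p - 3
  -p + 5 = 9p - 3  ⇒  -10p = -8  ⇒  p = 4/5.
The column player's mix must leave the row player indifferent between D and U.
  the row player's payoff to D: q·0 + (1−q)·(-2) = 2q - 2
  the row player's payoff to U: q·(-2) + (1−q)·6 = -8q + 6
  2q - 2 = -8q + 6  ⇒  10q = 8  ⇒  q = 4/5.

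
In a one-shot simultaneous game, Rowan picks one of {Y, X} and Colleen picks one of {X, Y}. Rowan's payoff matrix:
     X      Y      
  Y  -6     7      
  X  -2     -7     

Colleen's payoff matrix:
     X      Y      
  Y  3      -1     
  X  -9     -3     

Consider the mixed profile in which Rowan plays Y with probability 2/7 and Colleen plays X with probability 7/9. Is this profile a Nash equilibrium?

Given Rowan's mix p = 2/7, Colleen's payoff from X is -39/7 but from Y is -17/7. Colleen strictly prefers Y, so Colleen would not mix.
So the proposed profile is not a Nash equilibrium.

No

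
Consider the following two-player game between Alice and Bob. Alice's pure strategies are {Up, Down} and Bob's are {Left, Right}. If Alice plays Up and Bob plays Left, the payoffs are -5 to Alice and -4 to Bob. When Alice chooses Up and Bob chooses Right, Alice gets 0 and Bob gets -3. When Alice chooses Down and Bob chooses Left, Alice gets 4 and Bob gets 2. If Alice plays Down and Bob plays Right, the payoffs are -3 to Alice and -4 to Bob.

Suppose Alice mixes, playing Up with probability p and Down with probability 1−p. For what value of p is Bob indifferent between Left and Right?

Alice's mix must leave Bob indifferent between Left and Right.
  Bob's expected payoff from Left: p·(-4) + (1−p)·2 = -6p + 2
  Bob's expected payoff from Right: p·(-3) + (1−p)·(-4) = p - 4
  -6p + 2 = p - 4  ⇒  -7p = -6  ⇒  p = 6/7.

p = 6/7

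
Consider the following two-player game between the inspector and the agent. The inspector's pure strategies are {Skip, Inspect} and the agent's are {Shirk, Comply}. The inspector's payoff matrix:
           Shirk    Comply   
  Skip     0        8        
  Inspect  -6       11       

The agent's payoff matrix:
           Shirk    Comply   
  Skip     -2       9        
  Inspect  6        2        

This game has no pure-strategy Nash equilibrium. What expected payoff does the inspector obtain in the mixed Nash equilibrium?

The inspector's indifference between Skip and Inspect determines the agent's mixing probability q:
  the inspector's expected payoff from Skip: q·0 + (1−q)·8 = -8q + 8
  the inspector's expected payoff from Inspect: q·(-6) + (1−q)·11 = -17q + 11
  -8q + 8 = -17q + 11  ⇒  9q = 3  ⇒  q = 1/3.
At equilibrium the inspector is indifferent across rows, so the inspector's payoff equals the payoff from Skip: (1/3)·0 + (2/3)·8 = 16/3.

16/3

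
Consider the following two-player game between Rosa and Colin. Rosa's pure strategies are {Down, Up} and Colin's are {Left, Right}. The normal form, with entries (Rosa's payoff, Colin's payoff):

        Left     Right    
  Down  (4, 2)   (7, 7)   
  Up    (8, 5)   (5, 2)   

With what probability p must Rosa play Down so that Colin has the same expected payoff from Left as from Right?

In a mixed equilibrium Colin is indifferent between Left and Right; this condition fixes p.
  Colin's payoff to Left: p·2 + (1−p)·5 = -3p + 5
  Colin's payoff to Right: p·7 + (1−p)·2 = 5p + 2
  -3p + 5 = 5p + 2  ⇒  -8p = -3  ⇒  p = 3/8.

p = 3/8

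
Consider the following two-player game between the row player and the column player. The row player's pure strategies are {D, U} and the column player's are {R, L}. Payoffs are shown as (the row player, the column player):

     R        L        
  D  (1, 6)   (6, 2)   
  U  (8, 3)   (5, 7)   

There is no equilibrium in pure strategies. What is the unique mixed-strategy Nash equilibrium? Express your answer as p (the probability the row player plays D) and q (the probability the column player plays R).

p = 1/2, q = 1/8

For the column player to be willing to mix, the column player must be indifferent between R and L, which pins down the row player's mix.
  the column player's payoff from R: p·6 + (1−p)·3 = 3p + 3
  the column player's payoff from L: p·2 + (1−p)·7 = -5p + 7
  3p + 3 = -5p + 7  ⇒  8p = 4  ⇒  p = 1/2.
The row player's indifference between D and U determines the column player's mixing probability q:
  the row player's payoff from D: q·1 + (1−q)·6 = -5q + 6
  the row player's payoff from U: q·8 + (1−q)·5 = 3q + 5
  -5q + 6 = 3q + 5  ⇒  -8q = -1  ⇒  q = 1/8.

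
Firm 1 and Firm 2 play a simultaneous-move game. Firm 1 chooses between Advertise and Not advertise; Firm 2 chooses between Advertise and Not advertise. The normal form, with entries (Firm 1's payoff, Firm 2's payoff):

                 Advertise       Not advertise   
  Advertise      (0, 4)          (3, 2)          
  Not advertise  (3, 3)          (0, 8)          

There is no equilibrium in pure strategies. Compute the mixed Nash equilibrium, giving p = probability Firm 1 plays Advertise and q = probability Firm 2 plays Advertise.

Firm 1's mix must leave Firm 2 indifferent between Advertise and Not advertise.
  Firm 2's expected payoff from Advertise: p·4 + (1−p)·3 = p + 3
  Firm 2's expected payoff from Not advertise: p·2 + (1−p)·8 = -6p + 8
  p + 3 = -6p + 8  ⇒  7p = 5  ⇒  p = 5/7.
Firm 1's indifference between Advertise and Not advertise determines Firm 2's mixing probability q:
  Firm 1's payoff to Advertise: q·0 + (1−q)·3 = -3q + 3
  Firm 1's payoff to Not advertise: q·3 + (1−q)·0 = 3q
  -3q + 3 = 3q  ⇒  -6q = -3  ⇒  q = 1/2.

p = 5/7, q = 1/2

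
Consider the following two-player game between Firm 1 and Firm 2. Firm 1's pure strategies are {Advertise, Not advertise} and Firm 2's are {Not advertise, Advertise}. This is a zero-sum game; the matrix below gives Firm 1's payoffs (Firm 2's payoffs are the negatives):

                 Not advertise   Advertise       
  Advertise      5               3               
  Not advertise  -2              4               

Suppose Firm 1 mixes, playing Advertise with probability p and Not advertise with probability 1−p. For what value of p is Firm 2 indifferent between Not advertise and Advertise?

p = 3/4

Firm 1's mix must leave Firm 2 indifferent between Not advertise and Advertise.
  Firm 2's expected payoff from Not advertise: p·(-5) + (1−p)·2 = -7p + 2
  Firm 2's expected payoff from Advertise: p·(-3) + (1−p)·(-4) = p - 4
  -7p + 2 = p - 4  ⇒  -8p = -6  ⇒  p = 3/4.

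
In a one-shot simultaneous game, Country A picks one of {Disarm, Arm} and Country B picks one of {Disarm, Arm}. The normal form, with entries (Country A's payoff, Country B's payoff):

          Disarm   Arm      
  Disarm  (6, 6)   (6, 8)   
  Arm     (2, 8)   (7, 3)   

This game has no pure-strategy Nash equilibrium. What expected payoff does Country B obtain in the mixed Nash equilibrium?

46/7

In a mixed equilibrium Country B is indifferent between Disarm and Arm; this condition fixes p.
  Country B's payoff from Disarm: p·6 + (1−p)·8 = -2p + 8
  Country B's payoff from Arm: p·8 + (1−p)·3 = 5p + 3
  -2p + 8 = 5p + 3  ⇒  -7p = -5  ⇒  p = 5/7.
At equilibrium Country B is indifferent across columns, so Country B's payoff equals the payoff from Disarm: (5/7)·6 + (2/7)·8 = 46/7.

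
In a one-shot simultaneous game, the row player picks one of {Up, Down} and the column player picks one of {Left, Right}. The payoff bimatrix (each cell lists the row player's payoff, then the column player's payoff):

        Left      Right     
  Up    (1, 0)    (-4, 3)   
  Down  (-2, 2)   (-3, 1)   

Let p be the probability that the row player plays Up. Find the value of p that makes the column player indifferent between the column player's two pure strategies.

For the column player to be willing to mix, the column player must be indifferent between Left and Right, which pins down the row player's mix.
  the column player's expected payoff from Left: p·0 + (1−p)·2 = -2p + 2
  the column player's expected payoff from Right: p·3 + (1−p)·1 = 2p + 1
  -2p + 2 = 2p + 1  ⇒  -4p = -1  ⇒  p = 1/4.

p = 1/4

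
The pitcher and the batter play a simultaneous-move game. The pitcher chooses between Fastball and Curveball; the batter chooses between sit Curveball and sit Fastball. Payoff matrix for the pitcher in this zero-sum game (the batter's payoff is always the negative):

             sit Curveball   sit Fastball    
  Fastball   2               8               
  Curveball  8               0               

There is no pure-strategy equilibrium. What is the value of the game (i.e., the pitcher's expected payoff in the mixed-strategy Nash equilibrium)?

In a mixed equilibrium the pitcher is indifferent between Fastball and Curveball; this condition fixes q.
  the pitcher's payoff to Fastball: q·2 + (1−q)·8 = -6q + 8
  the pitcher's payoff to Curveball: q·8 + (1−q)·0 = 8q
  -6q + 8 = 8q  ⇒  -14q = -8  ⇒  q = 4/7.
The value is the pitcher's expected payoff against this mix (using Fastball): (4/7)·2 + (3/7)·8 = 32/7.

v = 32/7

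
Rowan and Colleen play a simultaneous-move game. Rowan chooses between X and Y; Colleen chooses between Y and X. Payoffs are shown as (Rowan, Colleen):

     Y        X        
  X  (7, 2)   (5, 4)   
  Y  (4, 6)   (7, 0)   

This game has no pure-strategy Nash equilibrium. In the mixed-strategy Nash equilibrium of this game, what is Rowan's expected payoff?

For Rowan to be willing to mix, Rowan must be indifferent between X and Y, which pins down Colleen's mix.
  Rowan's payoff from X: q·7 + (1−q)·5 = 2q + 5
  Rowan's payoff from Y: q·4 + (1−q)·7 = -3q + 7
  2q + 5 = -3q + 7  ⇒  5q = 2  ⇒  q = 2/5.
At equilibrium Rowan is indifferent across rows, so Rowan's payoff equals the payoff from X: (2/5)·7 + (3/5)·5 = 29/5.

29/5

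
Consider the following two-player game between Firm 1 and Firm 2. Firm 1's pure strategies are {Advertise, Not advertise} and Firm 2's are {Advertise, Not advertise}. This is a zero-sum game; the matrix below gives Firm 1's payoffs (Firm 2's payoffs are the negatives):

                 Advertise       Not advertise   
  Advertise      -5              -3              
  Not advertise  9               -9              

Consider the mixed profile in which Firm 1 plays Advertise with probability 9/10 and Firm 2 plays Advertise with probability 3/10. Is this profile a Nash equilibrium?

Check Firm 2's indifference given Firm 1's mix p = 9/10:
  payoff from Advertise = 18/5; payoff from Not advertise = 18/5 — equal.
Check Firm 1's indifference given Firm 2's mix q = 3/10:
  payoff from Advertise = -18/5; payoff from Not advertise = -18/5 — equal.
Both players are indifferent, so neither can profitably deviate.

Yes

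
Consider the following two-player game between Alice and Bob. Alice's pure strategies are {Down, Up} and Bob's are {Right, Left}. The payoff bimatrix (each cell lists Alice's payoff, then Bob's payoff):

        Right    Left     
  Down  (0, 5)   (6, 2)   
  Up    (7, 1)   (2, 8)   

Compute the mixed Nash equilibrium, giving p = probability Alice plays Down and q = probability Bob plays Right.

p = 7/10, q = 4/11

Set Bob's expected payoff from Right equal to that from Left:
  Bob's payoff from Right: p·5 + (1−p)·1 = 4p + 1
  Bob's payoff from Left: p·2 + (1−p)·8 = -6p + 8
  4p + 1 = -6p + 8  ⇒  10p = 7  ⇒  p = 7/10.
Set Alice's expected payoff from Down equal to that from Up:
  Alice's payoff from Down: q·0 + (1−q)·6 = -6q + 6
  Alice's payoff from Up: q·7 + (1−q)·2 = 5q + 2
  -6q + 6 = 5q + 2  ⇒  -11q = -4  ⇒  q = 4/11.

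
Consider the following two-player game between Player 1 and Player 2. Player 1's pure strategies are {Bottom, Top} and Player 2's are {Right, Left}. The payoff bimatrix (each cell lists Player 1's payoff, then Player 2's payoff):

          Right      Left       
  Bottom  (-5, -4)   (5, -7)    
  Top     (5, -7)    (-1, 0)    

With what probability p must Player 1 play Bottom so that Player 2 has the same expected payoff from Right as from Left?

p = 7/10

For Player 2 to be willing to mix, Player 2 must be indifferent between Right and Left, which pins down Player 1's mix.
  Player 2's payoff from Right: p·(-4) + (1−p)·(-7) = 3p - 7
  Player 2's payoff from Left: p·(-7) + (1−p)·0 = -7p
  3p - 7 = -7p  ⇒  10p = 7  ⇒  p = 7/10.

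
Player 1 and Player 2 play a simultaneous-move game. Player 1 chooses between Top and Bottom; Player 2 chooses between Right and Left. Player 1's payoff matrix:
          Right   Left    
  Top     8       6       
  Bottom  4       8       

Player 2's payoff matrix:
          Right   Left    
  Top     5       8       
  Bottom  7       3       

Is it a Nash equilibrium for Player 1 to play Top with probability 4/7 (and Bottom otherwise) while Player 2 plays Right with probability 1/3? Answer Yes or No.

Yes

Check Player 2's indifference given Player 1's mix p = 4/7:
  payoff from Right = 41/7; payoff from Left = 41/7 — equal.
Check Player 1's indifference given Player 2's mix q = 1/3:
  payoff from Top = 20/3; payoff from Bottom = 20/3 — equal.
Both players are indifferent, so neither can profitably deviate.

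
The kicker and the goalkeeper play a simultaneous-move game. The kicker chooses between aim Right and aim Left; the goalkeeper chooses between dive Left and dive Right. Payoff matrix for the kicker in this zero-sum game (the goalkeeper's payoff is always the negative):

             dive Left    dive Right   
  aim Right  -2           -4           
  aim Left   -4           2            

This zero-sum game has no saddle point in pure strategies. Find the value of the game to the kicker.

For the kicker to be willing to mix, the kicker must be indifferent between aim Right and aim Left, which pins down the goalkeeper's mix.
  the kicker's expected payoff from aim Right: q·(-2) + (1−q)·(-4) = 2q - 4
  the kicker's expected payoff from aim Left: q·(-4) + (1−q)·2 = -6q + 2
  2q - 4 = -6q + 2  ⇒  8q = 6  ⇒  q = 3/4.
The value is the kicker's expected payoff against this mix (using aim Right): (3/4)·(-2) + (1/4)·(-4) = -5/2.

v = -5/2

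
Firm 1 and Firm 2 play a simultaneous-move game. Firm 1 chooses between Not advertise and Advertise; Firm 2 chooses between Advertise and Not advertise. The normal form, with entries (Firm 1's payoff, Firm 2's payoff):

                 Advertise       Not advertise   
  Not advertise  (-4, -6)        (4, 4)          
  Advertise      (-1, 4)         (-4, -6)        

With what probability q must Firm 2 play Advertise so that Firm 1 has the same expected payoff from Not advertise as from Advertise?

For Firm 1 to be willing to mix, Firm 1 must be indifferent between Not advertise and Advertise, which pins down Firm 2's mix.
  Firm 1's payoff to Not advertise: q·(-4) + (1−q)·4 = -8q + 4
  Firm 1's payoff to Advertise: q·(-1) + (1−q)·(-4) = 3q - 4
  -8q + 4 = 3q - 4  ⇒  -11q = -8  ⇒  q = 8/11.

q = 8/11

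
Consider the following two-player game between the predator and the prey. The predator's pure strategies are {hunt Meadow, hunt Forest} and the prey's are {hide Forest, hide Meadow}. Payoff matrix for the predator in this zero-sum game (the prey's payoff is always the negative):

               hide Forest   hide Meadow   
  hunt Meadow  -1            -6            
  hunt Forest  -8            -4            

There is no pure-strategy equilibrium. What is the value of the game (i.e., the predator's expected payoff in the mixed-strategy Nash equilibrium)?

v = -44/9

The prey's mix must leave the predator indifferent between hunt Meadow and hunt Forest.
  the predator's expected payoff from hunt Meadow: q·(-1) + (1−q)·(-6) = 5q - 6
  the predator's expected payoff from hunt Forest: q·(-8) + (1−q)·(-4) = -4q - 4
  5q - 6 = -4q - 4  ⇒  9q = 2  ⇒  q = 2/9.
The value is the predator's expected payoff against this mix (using hunt Meadow): (2/9)·(-1) + (7/9)·(-6) = -44/9.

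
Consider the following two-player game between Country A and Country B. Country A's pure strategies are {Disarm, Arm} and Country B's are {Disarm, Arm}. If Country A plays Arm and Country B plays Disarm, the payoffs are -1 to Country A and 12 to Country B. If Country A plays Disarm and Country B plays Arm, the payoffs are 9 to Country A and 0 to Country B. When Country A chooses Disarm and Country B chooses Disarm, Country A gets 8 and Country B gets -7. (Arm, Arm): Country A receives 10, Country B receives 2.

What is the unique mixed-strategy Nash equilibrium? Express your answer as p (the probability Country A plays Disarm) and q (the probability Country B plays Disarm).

p = 10/17, q = 1/10

Country A's mix must leave Country B indifferent between Disarm and Arm.
  Country B's expected payoff from Disarm: p·(-7) + (1−p)·12 = -19p + 12
  Country B's expected payoff from Arm: p·0 + (1−p)·2 = -2p + 2
  -19p + 12 = -2p + 2  ⇒  -17p = -10  ⇒  p = 10/17.
In a mixed equilibrium Country A is indifferent between Disarm and Arm; this condition fixes q.
  Country A's expected payoff from Disarm: q·8 + (1−q)·9 = -q + 9
  Country A's expected payoff from Arm: q·(-1) + (1−q)·10 = -11q + 10
  -q + 9 = -11q + 10  ⇒  10q = 1  ⇒  q = 1/10.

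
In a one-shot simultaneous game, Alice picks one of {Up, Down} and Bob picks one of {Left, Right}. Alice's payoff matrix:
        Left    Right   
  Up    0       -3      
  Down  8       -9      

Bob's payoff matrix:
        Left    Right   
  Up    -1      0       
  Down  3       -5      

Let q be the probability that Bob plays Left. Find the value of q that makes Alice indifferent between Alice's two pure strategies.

q = 3/7

Set Alice's expected payoff from Up equal to that from Down:
  Alice's expected payoff from Up: q·0 + (1−q)·(-3) = 3q - 3
  Alice's expected payoff from Down: q·8 + (1−q)·(-9) = 17q - 9
  3q - 3 = 17q - 9  ⇒  -14q = -6  ⇒  q = 3/7.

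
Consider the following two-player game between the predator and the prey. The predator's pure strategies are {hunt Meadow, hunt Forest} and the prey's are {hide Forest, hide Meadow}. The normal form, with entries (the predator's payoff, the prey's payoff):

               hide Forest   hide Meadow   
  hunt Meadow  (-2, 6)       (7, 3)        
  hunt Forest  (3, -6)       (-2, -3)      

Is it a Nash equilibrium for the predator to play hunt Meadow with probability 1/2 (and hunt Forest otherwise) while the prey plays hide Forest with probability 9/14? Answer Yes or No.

Check the prey's indifference given the predator's mix p = 1/2:
  payoff from hide Forest = 0; payoff from hide Meadow = 0 — equal.
Check the predator's indifference given the prey's mix q = 9/14:
  payoff from hunt Meadow = 17/14; payoff from hunt Forest = 17/14 — equal.
Both players are indifferent, so neither can profitably deviate.

Yes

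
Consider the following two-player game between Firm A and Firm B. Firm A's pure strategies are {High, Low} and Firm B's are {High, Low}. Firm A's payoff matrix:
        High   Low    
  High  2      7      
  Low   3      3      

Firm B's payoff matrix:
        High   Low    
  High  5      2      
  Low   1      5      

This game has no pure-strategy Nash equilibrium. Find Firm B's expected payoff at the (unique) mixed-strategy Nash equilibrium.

In a mixed equilibrium Firm B is indifferent between High and Low; this condition fixes p.
  Firm B's payoff to High: p·5 + (1−p)·1 = 4p + 1
  Firm B's payoff to Low: p·2 + (1−p)·5 = -3p + 5
  4p + 1 = -3p + 5  ⇒  7p = 4  ⇒  p = 4/7.
At equilibrium Firm B is indifferent across columns, so Firm B's payoff equals the payoff from High: (4/7)·5 + (3/7)·1 = 23/7.

23/7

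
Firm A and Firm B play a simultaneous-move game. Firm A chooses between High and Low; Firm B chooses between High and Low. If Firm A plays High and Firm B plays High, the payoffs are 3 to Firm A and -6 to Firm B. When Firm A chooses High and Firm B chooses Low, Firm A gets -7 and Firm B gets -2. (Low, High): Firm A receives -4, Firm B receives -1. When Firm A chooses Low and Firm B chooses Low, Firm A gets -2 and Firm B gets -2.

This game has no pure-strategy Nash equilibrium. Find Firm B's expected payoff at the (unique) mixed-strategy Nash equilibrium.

In a mixed equilibrium Firm B is indifferent between High and Low; this condition fixes p.
  Firm B's payoff from High: p·(-6) + (1−p)·(-1) = -5p - 1
  Firm B's payoff from Low: p·(-2) + (1−p)·(-2) = -2
  -5p - 1 = -2  ⇒  -5p = -1  ⇒  p = 1/5.
At equilibrium Firm B is indifferent across columns, so Firm B's payoff equals the payoff from High: (1/5)·(-6) + (4/5)·(-1) = -2.

-2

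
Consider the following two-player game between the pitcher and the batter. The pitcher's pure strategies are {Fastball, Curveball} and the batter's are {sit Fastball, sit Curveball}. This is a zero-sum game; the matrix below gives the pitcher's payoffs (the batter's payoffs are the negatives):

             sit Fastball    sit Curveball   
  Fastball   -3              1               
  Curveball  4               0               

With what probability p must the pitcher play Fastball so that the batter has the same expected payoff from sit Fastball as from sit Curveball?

The batter's indifference between sit Fastball and sit Curveball determines the pitcher's mixing probability p:
  the batter's payoff to sit Fastball: p·3 + (1−p)·(-4) = 7p - 4
  the batter's payoff to sit Curveball: p·(-1) + (1−p)·0 = -p
  7p - 4 = -p  ⇒  8p = 4  ⇒  p = 1/2.

p = 1/2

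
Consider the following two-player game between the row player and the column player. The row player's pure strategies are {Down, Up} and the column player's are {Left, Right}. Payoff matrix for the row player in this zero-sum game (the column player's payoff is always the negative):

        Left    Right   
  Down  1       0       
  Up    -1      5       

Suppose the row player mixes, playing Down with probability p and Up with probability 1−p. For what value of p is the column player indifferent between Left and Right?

p = 6/7

In a mixed equilibrium the column player is indifferent between Left and Right; this condition fixes p.
  the column player's payoff from Left: p·(-1) + (1−p)·1 = -2p + 1
  the column player's payoff from Right: p·0 + (1−p)·(-5) = 5p - 5
  -2p + 1 = 5p - 5  ⇒  -7p = -6  ⇒  p = 6/7.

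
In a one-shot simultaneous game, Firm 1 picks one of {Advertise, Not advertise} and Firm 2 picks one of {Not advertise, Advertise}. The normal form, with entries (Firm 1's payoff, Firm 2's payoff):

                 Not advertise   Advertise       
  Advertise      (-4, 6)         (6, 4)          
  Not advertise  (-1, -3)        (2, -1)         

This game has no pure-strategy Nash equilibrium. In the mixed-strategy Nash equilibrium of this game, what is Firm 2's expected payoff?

3/2

Firm 1's mix must leave Firm 2 indifferent between Not advertise and Advertise.
  Firm 2's payoff to Not advertise: p·6 + (1−p)·(-3) = 9p - 3
  Firm 2's payoff to Advertise: p·4 + (1−p)·(-1) = 5p - 1
  9p - 3 = 5p - 1  ⇒  4p = 2  ⇒  p = 1/2.
At equilibrium Firm 2 is indifferent across columns, so Firm 2's payoff equals the payoff from Not advertise: (1/2)·6 + (1/2)·(-3) = 3/2.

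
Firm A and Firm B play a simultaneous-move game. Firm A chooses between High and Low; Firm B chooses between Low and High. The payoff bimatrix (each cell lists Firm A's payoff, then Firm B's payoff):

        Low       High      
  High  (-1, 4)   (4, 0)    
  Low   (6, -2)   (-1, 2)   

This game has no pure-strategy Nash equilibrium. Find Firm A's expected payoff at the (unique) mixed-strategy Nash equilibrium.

23/12

In a mixed equilibrium Firm A is indifferent between High and Low; this condition fixes q.
  Firm A's payoff to High: q·(-1) + (1−q)·4 = -5q + 4
  Firm A's payoff to Low: q·6 + (1−q)·(-1) = 7q - 1
  -5q + 4 = 7q - 1  ⇒  -12q = -5  ⇒  q = 5/12.
At equilibrium Firm A is indifferent across rows, so Firm A's payoff equals the payoff from High: (5/12)·(-1) + (7/12)·4 = 23/12.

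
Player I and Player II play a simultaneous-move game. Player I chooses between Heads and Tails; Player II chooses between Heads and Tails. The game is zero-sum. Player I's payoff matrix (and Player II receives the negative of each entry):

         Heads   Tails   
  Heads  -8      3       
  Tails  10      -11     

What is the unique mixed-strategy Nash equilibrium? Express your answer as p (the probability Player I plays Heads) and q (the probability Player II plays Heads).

p = 21/32, q = 7/16

In a mixed equilibrium Player II is indifferent between Heads and Tails; this condition fixes p.
  Player II's expected payoff from Heads: p·8 + (1−p)·(-10) = 18p - 10
  Player II's expected payoff from Tails: p·(-3) + (1−p)·11 = -14p + 11
  18p - 10 = -14p + 11  ⇒  32p = 21  ⇒  p = 21/32.
For Player I to be willing to mix, Player I must be indifferent between Heads and Tails, which pins down Player II's mix.
  Player I's payoff from Heads: q·(-8) + (1−q)·3 = -11q + 3
  Player I's payoff from Tails: q·10 + (1−q)·(-11) = 21q - 11
  -11q + 3 = 21q - 11  ⇒  -32q = -14  ⇒  q = 7/16.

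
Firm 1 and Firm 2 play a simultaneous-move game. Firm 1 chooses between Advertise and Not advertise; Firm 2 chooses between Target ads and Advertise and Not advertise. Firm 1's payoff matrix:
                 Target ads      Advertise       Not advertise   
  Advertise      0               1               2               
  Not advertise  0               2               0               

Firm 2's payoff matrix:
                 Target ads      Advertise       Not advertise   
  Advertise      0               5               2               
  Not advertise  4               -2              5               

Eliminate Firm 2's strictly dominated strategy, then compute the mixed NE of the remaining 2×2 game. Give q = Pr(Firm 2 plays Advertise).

q = 2/3

Firm 2's strategy Target ads is strictly dominated by Not advertise: 2 > 0 and 5 > 4. Eliminate Target ads.
For Firm 1 to be willing to mix, Firm 1 must be indifferent between Advertise and Not advertise, which pins down Firm 2's mix.
  Firm 1's payoff to Advertise: q·1 + (1−q)·2 = -q + 2
  Firm 1's payoff to Not advertise: q·2 + (1−q)·0 = 2q
  -q + 2 = 2q  ⇒  -3q = -2  ⇒  q = 2/3.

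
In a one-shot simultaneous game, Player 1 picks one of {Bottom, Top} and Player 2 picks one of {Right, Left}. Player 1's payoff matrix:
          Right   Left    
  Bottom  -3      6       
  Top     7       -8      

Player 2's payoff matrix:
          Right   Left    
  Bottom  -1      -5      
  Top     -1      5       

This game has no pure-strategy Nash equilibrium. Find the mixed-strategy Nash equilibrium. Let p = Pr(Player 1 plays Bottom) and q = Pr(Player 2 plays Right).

Set Player 2's expected payoff from Right equal to that from Left:
  Player 2's payoff to Right: p·(-1) + (1−p)·(-1) = -1
  Player 2's payoff to Left: p·(-5) + (1−p)·5 = -10p + 5
  -1 = -10p + 5  ⇒  10p = 6  ⇒  p = 3/5.
For Player 1 to be willing to mix, Player 1 must be indifferent between Bottom and Top, which pins down Player 2's mix.
  Player 1's payoff from Bottom: q·(-3) + (1−q)·6 = -9q + 6
  Player 1's payoff from Top: q·7 + (1−q)·(-8) = 15q - 8
  -9q + 6 = 15q - 8  ⇒  -24q = -14  ⇒  q = 7/12.

p = 3/5, q = 7/12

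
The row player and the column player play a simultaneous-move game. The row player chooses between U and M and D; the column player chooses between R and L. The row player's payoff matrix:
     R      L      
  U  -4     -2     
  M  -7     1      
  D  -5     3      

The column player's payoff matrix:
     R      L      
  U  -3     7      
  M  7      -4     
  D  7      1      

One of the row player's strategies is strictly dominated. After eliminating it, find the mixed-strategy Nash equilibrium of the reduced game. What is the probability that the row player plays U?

p = 3/8

The row player's strategy M is strictly dominated by D: -5 > -7 and 3 > 1. Eliminate M.
The row player's mix must leave the column player indifferent between R and L.
  the column player's payoff to R: p·(-3) + (1−p)·7 = -10p + 7
  the column player's payoff to L: p·7 + (1−p)·1 = 6p + 1
  -10p + 7 = 6p + 1  ⇒  -16p = -6  ⇒  p = 3/8.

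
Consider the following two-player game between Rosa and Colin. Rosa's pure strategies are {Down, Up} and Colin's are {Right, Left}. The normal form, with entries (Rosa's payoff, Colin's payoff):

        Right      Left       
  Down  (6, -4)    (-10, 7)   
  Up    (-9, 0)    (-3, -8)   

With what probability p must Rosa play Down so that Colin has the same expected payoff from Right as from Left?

p = 8/19

Colin's indifference between Right and Left determines Rosa's mixing probability p:
  Colin's payoff to Right: p·(-4) + (1−p)·0 = -4p
  Colin's payoff to Left: p·7 + (1−p)·(-8) = 15p - 8
  -4p = 15p - 8  ⇒  -19p = -8  ⇒  p = 8/19.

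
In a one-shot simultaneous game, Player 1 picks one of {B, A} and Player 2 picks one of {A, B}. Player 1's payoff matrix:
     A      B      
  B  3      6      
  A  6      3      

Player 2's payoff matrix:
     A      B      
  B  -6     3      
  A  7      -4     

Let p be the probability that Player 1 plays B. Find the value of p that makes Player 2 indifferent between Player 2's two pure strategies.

Player 1's mix must leave Player 2 indifferent between A and B.
  Player 2's payoff to A: p·(-6) + (1−p)·7 = -13p + 7
  Player 2's payoff to B: p·3 + (1−p)·(-4) = 7p - 4
  -13p + 7 = 7p - 4  ⇒  -20p = -11  ⇒  p = 11/20.

p = 11/20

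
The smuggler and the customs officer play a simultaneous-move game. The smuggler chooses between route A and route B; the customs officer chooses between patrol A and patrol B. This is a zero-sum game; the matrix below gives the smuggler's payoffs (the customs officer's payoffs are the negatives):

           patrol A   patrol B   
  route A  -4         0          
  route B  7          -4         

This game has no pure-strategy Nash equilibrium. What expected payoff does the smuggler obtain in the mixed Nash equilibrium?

-16/15

Set the smuggler's expected payoff from route A equal to that from route B:
  the smuggler's payoff to route A: q·(-4) + (1−q)·0 = -4q
  the smuggler's payoff to route B: q·7 + (1−q)·(-4) = 11q - 4
  -4q = 11q - 4  ⇒  -15q = -4  ⇒  q = 4/15.
At equilibrium the smuggler is indifferent across rows, so the smuggler's payoff equals the payoff from route A: (4/15)·(-4) + (11/15)·0 = -16/15.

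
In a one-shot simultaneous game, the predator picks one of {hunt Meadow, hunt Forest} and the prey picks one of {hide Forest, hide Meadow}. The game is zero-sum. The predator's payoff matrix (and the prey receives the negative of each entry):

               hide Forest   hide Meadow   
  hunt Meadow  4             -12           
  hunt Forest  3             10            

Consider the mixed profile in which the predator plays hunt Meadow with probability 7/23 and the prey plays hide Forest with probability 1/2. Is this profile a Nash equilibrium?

No

Given the prey's mix q = 1/2, the predator's payoff from hunt Meadow is -4 but from hunt Forest is 13/2. The predator strictly prefers hunt Forest, so the predator would not mix.
So the proposed profile is not a Nash equilibrium.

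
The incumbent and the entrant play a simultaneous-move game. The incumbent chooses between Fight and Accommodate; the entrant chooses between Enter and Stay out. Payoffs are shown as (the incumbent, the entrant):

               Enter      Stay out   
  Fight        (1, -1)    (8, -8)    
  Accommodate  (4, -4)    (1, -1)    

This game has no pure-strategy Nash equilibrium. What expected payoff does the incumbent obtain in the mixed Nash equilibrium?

31/10

Set the incumbent's expected payoff from Fight equal to that from Accommodate:
  the incumbent's expected payoff from Fight: q·1 + (1−q)·8 = -7q + 8
  the incumbent's expected payoff from Accommodate: q·4 + (1−q)·1 = 3q + 1
  -7q + 8 = 3q + 1  ⇒  -10q = -7  ⇒  q = 7/10.
At equilibrium the incumbent is indifferent across rows, so the incumbent's payoff equals the payoff from Fight: (7/10)·1 + (3/10)·8 = 31/10.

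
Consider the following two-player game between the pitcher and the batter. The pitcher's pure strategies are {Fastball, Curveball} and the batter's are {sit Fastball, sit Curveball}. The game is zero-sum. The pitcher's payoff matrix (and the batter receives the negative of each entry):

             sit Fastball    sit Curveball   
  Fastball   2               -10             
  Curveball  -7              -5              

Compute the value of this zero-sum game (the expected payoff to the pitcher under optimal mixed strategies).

The batter's mix must leave the pitcher indifferent between Fastball and Curveball.
  the pitcher's expected payoff from Fastball: q·2 + (1−q)·(-10) = 12q - 10
  the pitcher's expected payoff from Curveball: q·(-7) + (1−q)·(-5) = -2q - 5
  12q - 10 = -2q - 5  ⇒  14q = 5  ⇒  q = 5/14.
The value is the pitcher's expected payoff against this mix (using Fastball): (5/14)·2 + (9/14)·(-10) = -40/7.

v = -40/7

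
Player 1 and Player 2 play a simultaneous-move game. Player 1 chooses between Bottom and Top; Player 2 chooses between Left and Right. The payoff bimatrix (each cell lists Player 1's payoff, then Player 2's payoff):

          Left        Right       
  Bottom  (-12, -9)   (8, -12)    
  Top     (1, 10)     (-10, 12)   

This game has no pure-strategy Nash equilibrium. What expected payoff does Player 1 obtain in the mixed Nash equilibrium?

For Player 1 to be willing to mix, Player 1 must be indifferent between Bottom and Top, which pins down Player 2's mix.
  Player 1's expected payoff from Bottom: q·(-12) + (1−q)·8 = -20q + 8
  Player 1's expected payoff from Top: q·1 + (1−q)·(-10) = 11q - 10
  -20q + 8 = 11q - 10  ⇒  -31q = -18  ⇒  q = 18/31.
At equilibrium Player 1 is indifferent across rows, so Player 1's payoff equals the payoff from Bottom: (18/31)·(-12) + (13/31)·8 = -112/31.

-112/31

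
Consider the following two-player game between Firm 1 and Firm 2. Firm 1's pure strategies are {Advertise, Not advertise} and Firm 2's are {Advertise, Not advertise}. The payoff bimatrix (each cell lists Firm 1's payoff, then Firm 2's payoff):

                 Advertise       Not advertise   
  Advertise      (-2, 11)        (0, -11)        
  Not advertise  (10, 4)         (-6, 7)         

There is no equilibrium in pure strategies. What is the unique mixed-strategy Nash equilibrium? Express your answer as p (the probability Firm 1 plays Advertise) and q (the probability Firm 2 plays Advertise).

Firm 1's mix must leave Firm 2 indifferent between Advertise and Not advertise.
  Firm 2's expected payoff from Advertise: p·11 + (1−p)·4 = 7p + 4
  Firm 2's expected payoff from Not advertise: p·(-11) + (1−p)·7 = -18p + 7
  7p + 4 = -18p + 7  ⇒  25p = 3  ⇒  p = 3/25.
Firm 1's indifference between Advertise and Not advertise determines Firm 2's mixing probability q:
  Firm 1's expected payoff from Advertise: q·(-2) + (1−q)·0 = -2q
  Firm 1's expected payoff from Not advertise: q·10 + (1−q)·(-6) = 16q - 6
  -2q = 16q - 6  ⇒  -18q = -6  ⇒  q = 1/3.

p = 3/25, q = 1/3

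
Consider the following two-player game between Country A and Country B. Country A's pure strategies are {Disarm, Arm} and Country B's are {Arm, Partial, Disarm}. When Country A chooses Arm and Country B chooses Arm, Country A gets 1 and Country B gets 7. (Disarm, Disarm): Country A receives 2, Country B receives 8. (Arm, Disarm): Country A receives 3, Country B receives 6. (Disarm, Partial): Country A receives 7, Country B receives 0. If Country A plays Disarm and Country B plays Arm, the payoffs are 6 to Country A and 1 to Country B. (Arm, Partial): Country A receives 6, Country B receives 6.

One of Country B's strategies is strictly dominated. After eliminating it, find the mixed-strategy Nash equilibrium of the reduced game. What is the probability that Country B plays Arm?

Country B's strategy Partial is strictly dominated by Arm: 1 > 0 and 7 > 6. Eliminate Partial.
For Country A to be willing to mix, Country A must be indifferent between Disarm and Arm, which pins down Country B's mix.
  Country A's payoff to Disarm: q·6 + (1−q)·2 = 4q + 2
  Country A's payoff to Arm: q·1 + (1−q)·3 = -2q + 3
  4q + 2 = -2q + 3  ⇒  6q = 1  ⇒  q = 1/6.

q = 1/6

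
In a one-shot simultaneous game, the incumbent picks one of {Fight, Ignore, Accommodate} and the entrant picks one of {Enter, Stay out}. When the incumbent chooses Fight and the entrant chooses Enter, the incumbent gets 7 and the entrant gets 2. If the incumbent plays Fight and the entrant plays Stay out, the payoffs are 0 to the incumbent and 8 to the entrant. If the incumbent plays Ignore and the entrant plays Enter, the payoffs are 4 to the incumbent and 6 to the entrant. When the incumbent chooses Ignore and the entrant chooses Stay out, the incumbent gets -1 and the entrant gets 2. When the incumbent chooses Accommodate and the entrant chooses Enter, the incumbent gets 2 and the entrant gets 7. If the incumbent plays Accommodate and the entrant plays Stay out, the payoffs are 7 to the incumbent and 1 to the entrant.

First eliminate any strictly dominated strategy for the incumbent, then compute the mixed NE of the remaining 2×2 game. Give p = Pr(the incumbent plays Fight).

The incumbent's strategy Ignore is strictly dominated by Fight: 7 > 4 and 0 > -1. Eliminate Ignore.
The incumbent's mix must leave the entrant indifferent between Enter and Stay out.
  the entrant's payoff to Enter: p·2 + (1−p)·7 = -5p + 7
  the entrant's payoff to Stay out: p·8 + (1−p)·1 = 7p + 1
  -5p + 7 = 7p + 1  ⇒  -12p = -6  ⇒  p = 1/2.

p = 1/2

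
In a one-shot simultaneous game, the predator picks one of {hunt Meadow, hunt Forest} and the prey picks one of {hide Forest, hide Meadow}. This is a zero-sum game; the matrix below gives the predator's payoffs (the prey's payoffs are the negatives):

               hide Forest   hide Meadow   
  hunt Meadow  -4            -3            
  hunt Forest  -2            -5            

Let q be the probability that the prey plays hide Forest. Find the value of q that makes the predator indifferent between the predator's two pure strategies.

q = 1/2

For the predator to be willing to mix, the predator must be indifferent between hunt Meadow and hunt Forest, which pins down the prey's mix.
  the predator's payoff from hunt Meadow: q·(-4) + (1−q)·(-3) = -q - 3
  the predator's payoff from hunt Forest: q·(-2) + (1−q)·(-5) = 3q - 5
  -q - 3 = 3q - 5  ⇒  -4q = -2  ⇒  q = 1/2.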